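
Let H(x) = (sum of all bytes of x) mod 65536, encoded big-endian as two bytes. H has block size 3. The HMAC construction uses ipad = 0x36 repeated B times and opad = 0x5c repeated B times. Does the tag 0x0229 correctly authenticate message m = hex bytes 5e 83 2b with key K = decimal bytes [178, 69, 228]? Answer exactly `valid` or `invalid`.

invalid

Key decimal bytes [178, 69, 228] = b2 45 e4 is exactly B = 3 bytes: K' = b2 45 e4.
K' ⊕ ipad = 84 73 d2; K' ⊕ opad = ee 19 b8.
Inner hash: sum = 132+115+210+94+131+43 = 725 → 02 d5.
Outer hash (recomputed tag): sum = 238+25+184+2+213 = 662 → 02 96.
Recomputed tag = 0296; claimed = 0229 → mismatch.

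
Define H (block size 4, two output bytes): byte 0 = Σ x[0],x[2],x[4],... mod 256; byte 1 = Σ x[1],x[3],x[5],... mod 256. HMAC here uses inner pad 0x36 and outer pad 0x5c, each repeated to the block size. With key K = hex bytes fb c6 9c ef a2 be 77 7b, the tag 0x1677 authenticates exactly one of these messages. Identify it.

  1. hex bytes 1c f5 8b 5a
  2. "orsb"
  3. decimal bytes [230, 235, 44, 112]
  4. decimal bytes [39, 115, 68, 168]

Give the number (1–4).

3

Key hex bytes fb c6 9c ef a2 be 77 7b is 8 bytes > B = 4, so hash it first: H(key) = b0 ee, then zero-pad to 4 bytes: K' = b0 ee 00 00.
K' ⊕ ipad = 86 d8 36 36; K' ⊕ opad = ec b2 5c 5c.
m1: inner = H(86 d8 36 36 1c f5 8b 5a) = 63 5d; tag = H(ec b2 5c 5c 63 5d) = ab6b
m2: inner = H(86 d8 36 36 6f 72 73 62) = 9e e2; tag = H(ec b2 5c 5c 9e e2) = e6f0
m3: inner = H(86 d8 36 36 e6 eb 2c 70) = ce 69; tag = H(ec b2 5c 5c ce 69) = 1677 ← matches
m4: inner = H(86 d8 36 36 27 73 44 a8) = 27 29; tag = H(ec b2 5c 5c 27 29) = 6f37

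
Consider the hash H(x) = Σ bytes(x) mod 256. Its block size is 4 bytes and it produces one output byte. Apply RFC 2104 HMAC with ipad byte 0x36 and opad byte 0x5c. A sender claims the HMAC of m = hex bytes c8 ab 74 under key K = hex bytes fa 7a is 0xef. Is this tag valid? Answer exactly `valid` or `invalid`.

valid

Key hex bytes fa 7a is 2 bytes ≤ B = 4; zero-pad to 4 bytes: K' = fa 7a 00 00.
K' ⊕ ipad = cc 4c 36 36; K' ⊕ opad = a6 26 5c 5c.
Inner hash: sum = 204+76+54+54+200+171+116 = 875; mod 256 = 107 → 6b.
Outer hash (recomputed tag): sum = 166+38+92+92+107 = 495; mod 256 = 239 → ef.
Recomputed tag = ef; claimed = ef → match.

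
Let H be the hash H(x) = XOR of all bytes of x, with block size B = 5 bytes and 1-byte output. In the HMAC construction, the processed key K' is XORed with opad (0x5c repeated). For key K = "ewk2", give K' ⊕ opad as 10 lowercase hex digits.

392b376e5c

Key "ewk2" = 65 77 6b 32 is 4 bytes ≤ B = 5; zero-pad to 5 bytes: K' = 65 77 6b 32 00.
XOR each byte with 0x5c: 65⊕5c=39, 77⊕5c=2b, 6b⊕5c=37, 32⊕5c=6e, 00⊕5c=5c.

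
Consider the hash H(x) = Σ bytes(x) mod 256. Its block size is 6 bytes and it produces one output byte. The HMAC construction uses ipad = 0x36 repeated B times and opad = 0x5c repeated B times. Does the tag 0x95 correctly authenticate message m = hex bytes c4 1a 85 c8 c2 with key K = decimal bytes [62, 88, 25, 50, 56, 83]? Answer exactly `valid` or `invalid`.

valid

Key decimal bytes [62, 88, 25, 50, 56, 83] = 3e 58 19 32 38 53 is exactly B = 6 bytes: K' = 3e 58 19 32 38 53.
K' ⊕ ipad = 08 6e 2f 04 0e 65; K' ⊕ opad = 62 04 45 6e 64 0f.
Inner hash: sum = 8+110+47+4+14+101+196+26+133+200+194 = 1033; mod 256 = 9 → 09.
Outer hash (recomputed tag): sum = 98+4+69+110+100+15+9 = 405; mod 256 = 149 → 95.
Recomputed tag = 95; claimed = 95 → match.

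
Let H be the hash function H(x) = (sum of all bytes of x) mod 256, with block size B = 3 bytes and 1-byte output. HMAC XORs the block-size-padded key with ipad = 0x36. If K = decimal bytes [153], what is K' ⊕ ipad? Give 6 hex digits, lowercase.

af3636

Key decimal bytes [153] = 99 is 1 byte ≤ B = 3; zero-pad to 3 bytes: K' = 99 00 00.
XOR each byte with 0x36: 99⊕36=af, 00⊕36=36, 00⊕36=36.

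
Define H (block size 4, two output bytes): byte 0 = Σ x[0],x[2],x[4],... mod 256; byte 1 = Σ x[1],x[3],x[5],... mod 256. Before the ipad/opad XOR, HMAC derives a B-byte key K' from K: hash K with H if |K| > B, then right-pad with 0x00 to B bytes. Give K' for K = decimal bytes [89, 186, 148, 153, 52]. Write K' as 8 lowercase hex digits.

|K| = 5 > B = 4, so first hash the key.
H(K): even-index sum = 289 mod 256 = 33; odd-index sum = 339 mod 256 = 83 → 21 53.
Zero-pad H(K) = 21 53 to 4 bytes: K' = 21 53 00 00.

21530000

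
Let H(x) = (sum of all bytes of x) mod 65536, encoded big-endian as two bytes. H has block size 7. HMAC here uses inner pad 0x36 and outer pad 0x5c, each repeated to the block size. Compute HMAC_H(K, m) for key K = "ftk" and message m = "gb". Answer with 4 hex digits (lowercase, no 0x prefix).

029b

Key "ftk" = 66 74 6b is 3 bytes ≤ B = 7; zero-pad to 7 bytes: K' = 66 74 6b 00 00 00 00.
K' ⊕ ipad = 50 42 5d 36 36 36 36.  K' ⊕ opad = 3a 28 37 5c 5c 5c 5c.
Inner input = (K'⊕ipad) ∥ m = 50 42 5d 36 36 36 36 ∥ 67 62.
Inner hash: sum = 80+66+93+54+54+54+54+103+98 = 656 → 02 90.
Outer input = (K'⊕opad) ∥ inner = 3a 28 37 5c 5c 5c 5c ∥ 02 90.
Outer hash (tag): sum = 58+40+55+92+92+92+92+2+144 = 667 → 02 9b.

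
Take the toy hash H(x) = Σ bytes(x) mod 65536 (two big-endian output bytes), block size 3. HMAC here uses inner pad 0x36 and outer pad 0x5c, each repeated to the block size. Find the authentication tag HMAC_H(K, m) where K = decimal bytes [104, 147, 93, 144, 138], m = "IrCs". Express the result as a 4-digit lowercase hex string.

0109

Key decimal bytes [104, 147, 93, 144, 138] = 68 93 5d 90 8a is 5 bytes > B = 3, so hash it first: H(key) = 02 72, then zero-pad to 3 bytes: K' = 02 72 00.
K' ⊕ ipad = 34 44 36.  K' ⊕ opad = 5e 2e 5c.
Inner input = (K'⊕ipad) ∥ m = 34 44 36 ∥ 49 72 43 73.
Inner hash: sum = 52+68+54+73+114+67+115 = 543 → 02 1f.
Outer input = (K'⊕opad) ∥ inner = 5e 2e 5c ∥ 02 1f.
Outer hash (tag): sum = 94+46+92+2+31 = 265 → 01 09.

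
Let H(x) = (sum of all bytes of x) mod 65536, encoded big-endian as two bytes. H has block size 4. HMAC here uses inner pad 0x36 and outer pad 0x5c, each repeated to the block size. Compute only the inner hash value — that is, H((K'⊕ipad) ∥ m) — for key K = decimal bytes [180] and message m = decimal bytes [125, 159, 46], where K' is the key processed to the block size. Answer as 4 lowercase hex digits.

026e

Key decimal bytes [180] = b4 is 1 byte ≤ B = 4; zero-pad to 4 bytes: K' = b4 00 00 00.
K' ⊕ ipad = 82 36 36 36.
Inner input = 82 36 36 36 ∥ 7d 9f 2e.
Inner hash: sum = 130+54+54+54+125+159+46 = 622 → 02 6e.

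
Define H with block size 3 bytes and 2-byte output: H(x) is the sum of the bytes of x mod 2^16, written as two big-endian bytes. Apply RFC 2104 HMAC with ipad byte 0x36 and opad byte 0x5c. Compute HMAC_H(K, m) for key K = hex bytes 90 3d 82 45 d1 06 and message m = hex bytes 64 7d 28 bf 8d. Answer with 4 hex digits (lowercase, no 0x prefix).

0110

Key hex bytes 90 3d 82 45 d1 06 is 6 bytes > B = 3, so hash it first: H(key) = 02 6b, then zero-pad to 3 bytes: K' = 02 6b 00.
K' ⊕ ipad = 34 5d 36.  K' ⊕ opad = 5e 37 5c.
Inner input = (K'⊕ipad) ∥ m = 34 5d 36 ∥ 64 7d 28 bf 8d.
Inner hash: sum = 52+93+54+100+125+40+191+141 = 796 → 03 1c.
Outer input = (K'⊕opad) ∥ inner = 5e 37 5c ∥ 03 1c.
Outer hash (tag): sum = 94+55+92+3+28 = 272 → 01 10.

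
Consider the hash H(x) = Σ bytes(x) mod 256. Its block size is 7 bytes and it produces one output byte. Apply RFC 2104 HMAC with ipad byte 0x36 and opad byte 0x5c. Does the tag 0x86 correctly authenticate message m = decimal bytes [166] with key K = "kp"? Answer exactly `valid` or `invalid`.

valid

Key "kp" = 6b 70 is 2 bytes ≤ B = 7; zero-pad to 7 bytes: K' = 6b 70 00 00 00 00 00.
K' ⊕ ipad = 5d 46 36 36 36 36 36; K' ⊕ opad = 37 2c 5c 5c 5c 5c 5c.
Inner hash: sum = 93+70+54+54+54+54+54+166 = 599; mod 256 = 87 → 57.
Outer hash (recomputed tag): sum = 55+44+92+92+92+92+92+87 = 646; mod 256 = 134 → 86.
Recomputed tag = 86; claimed = 86 → match.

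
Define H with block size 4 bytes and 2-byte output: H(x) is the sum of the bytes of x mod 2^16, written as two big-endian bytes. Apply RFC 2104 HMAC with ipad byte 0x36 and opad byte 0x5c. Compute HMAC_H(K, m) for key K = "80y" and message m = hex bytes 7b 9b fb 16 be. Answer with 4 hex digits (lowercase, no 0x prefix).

01d2

Key "80y" = 38 30 79 is 3 bytes ≤ B = 4; zero-pad to 4 bytes: K' = 38 30 79 00.
K' ⊕ ipad = 0e 06 4f 36.  K' ⊕ opad = 64 6c 25 5c.
Inner input = (K'⊕ipad) ∥ m = 0e 06 4f 36 ∥ 7b 9b fb 16 be.
Inner hash: sum = 14+6+79+54+123+155+251+22+190 = 894 → 03 7e.
Outer input = (K'⊕opad) ∥ inner = 64 6c 25 5c ∥ 03 7e.
Outer hash (tag): sum = 100+108+37+92+3+126 = 466 → 01 d2.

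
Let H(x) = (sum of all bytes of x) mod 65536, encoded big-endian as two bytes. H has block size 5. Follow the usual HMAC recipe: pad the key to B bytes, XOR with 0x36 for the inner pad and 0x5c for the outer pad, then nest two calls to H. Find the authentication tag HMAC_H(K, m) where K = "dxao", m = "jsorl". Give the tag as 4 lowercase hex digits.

Key "dxao" = 64 78 61 6f is 4 bytes ≤ B = 5; zero-pad to 5 bytes: K' = 64 78 61 6f 00.
K' ⊕ ipad = 52 4e 57 59 36.  K' ⊕ opad = 38 24 3d 33 5c.
Inner input = (K'⊕ipad) ∥ m = 52 4e 57 59 36 ∥ 6a 73 6f 72 6c.
Inner hash: sum = 82+78+87+89+54+106+115+111+114+108 = 944 → 03 b0.
Outer input = (K'⊕opad) ∥ inner = 38 24 3d 33 5c ∥ 03 b0.
Outer hash (tag): sum = 56+36+61+51+92+3+176 = 475 → 01 db.

01db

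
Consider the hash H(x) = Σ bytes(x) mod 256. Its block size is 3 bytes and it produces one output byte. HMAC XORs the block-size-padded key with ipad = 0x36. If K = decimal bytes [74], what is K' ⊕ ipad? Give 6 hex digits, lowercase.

Key decimal bytes [74] = 4a is 1 byte ≤ B = 3; zero-pad to 3 bytes: K' = 4a 00 00.
XOR each byte with 0x36: 4a⊕36=7c, 00⊕36=36, 00⊕36=36.

7c3636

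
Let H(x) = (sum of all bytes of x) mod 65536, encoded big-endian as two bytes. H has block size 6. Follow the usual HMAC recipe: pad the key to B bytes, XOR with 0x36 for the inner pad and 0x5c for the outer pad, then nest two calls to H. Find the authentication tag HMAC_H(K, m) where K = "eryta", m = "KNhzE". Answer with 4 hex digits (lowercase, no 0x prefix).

Key "eryta" = 65 72 79 74 61 is 5 bytes ≤ B = 6; zero-pad to 6 bytes: K' = 65 72 79 74 61 00.
K' ⊕ ipad = 53 44 4f 42 57 36.  K' ⊕ opad = 39 2e 25 28 3d 5c.
Inner input = (K'⊕ipad) ∥ m = 53 44 4f 42 57 36 ∥ 4b 4e 68 7a 45.
Inner hash: sum = 83+68+79+66+87+54+75+78+104+122+69 = 885 → 03 75.
Outer input = (K'⊕opad) ∥ inner = 39 2e 25 28 3d 5c ∥ 03 75.
Outer hash (tag): sum = 57+46+37+40+61+92+3+117 = 453 → 01 c5.

01c5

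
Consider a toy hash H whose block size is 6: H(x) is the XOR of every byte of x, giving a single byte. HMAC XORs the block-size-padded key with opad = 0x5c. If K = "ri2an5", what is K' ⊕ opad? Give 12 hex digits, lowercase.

Key "ri2an5" = 72 69 32 61 6e 35 is exactly B = 6 bytes: K' = 72 69 32 61 6e 35.
XOR each byte with 0x5c: 72⊕5c=2e, 69⊕5c=35, 32⊕5c=6e, 61⊕5c=3d, 6e⊕5c=32, 35⊕5c=69.

2e356e3d3269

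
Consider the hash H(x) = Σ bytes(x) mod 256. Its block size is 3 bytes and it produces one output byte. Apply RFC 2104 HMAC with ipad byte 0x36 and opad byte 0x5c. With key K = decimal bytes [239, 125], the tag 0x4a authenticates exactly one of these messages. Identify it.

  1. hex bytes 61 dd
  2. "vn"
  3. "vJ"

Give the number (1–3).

3

Key decimal bytes [239, 125] = ef 7d is 2 bytes ≤ B = 3; zero-pad to 3 bytes: K' = ef 7d 00.
K' ⊕ ipad = d9 4b 36; K' ⊕ opad = b3 21 5c.
m1: inner = H(d9 4b 36 61 dd) = 98; tag = H(b3 21 5c 98) = c8
m2: inner = H(d9 4b 36 76 6e) = 3e; tag = H(b3 21 5c 3e) = 6e
m3: inner = H(d9 4b 36 76 4a) = 1a; tag = H(b3 21 5c 1a) = 4a ← matches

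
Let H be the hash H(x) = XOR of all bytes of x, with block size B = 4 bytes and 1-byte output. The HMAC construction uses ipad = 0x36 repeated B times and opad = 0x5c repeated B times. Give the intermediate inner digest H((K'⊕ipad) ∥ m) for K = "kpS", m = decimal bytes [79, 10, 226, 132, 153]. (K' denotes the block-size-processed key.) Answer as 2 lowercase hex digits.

f2

Key "kpS" = 6b 70 53 is 3 bytes ≤ B = 4; zero-pad to 4 bytes: K' = 6b 70 53 00.
K' ⊕ ipad = 5d 46 65 36.
Inner input = 5d 46 65 36 ∥ 4f 0a e2 84 99.
Inner hash: XOR 5d⊕46⊕65⊕36⊕4f⊕0a⊕e2⊕84⊕99 = f2.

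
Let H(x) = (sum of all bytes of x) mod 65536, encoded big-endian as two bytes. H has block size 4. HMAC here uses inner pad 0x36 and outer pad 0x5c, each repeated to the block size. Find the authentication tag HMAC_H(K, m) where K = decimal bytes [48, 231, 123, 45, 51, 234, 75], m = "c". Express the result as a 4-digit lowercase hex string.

01a8

Key decimal bytes [48, 231, 123, 45, 51, 234, 75] = 30 e7 7b 2d 33 ea 4b is 7 bytes > B = 4, so hash it first: H(key) = 03 27, then zero-pad to 4 bytes: K' = 03 27 00 00.
K' ⊕ ipad = 35 11 36 36.  K' ⊕ opad = 5f 7b 5c 5c.
Inner input = (K'⊕ipad) ∥ m = 35 11 36 36 ∥ 63.
Inner hash: sum = 53+17+54+54+99 = 277 → 01 15.
Outer input = (K'⊕opad) ∥ inner = 5f 7b 5c 5c ∥ 01 15.
Outer hash (tag): sum = 95+123+92+92+1+21 = 424 → 01 a8.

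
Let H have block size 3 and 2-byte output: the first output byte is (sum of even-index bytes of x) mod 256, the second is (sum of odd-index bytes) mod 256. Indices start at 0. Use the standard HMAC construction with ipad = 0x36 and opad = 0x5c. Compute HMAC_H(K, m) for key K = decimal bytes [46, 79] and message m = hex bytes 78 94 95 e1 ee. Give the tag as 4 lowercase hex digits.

Key decimal bytes [46, 79] = 2e 4f is 2 bytes ≤ B = 3; zero-pad to 3 bytes: K' = 2e 4f 00.
K' ⊕ ipad = 18 79 36.  K' ⊕ opad = 72 13 5c.
Inner input = (K'⊕ipad) ∥ m = 18 79 36 ∥ 78 94 95 e1 ee.
Inner hash: even-index sum = 451 mod 256 = 195; odd-index sum = 628 mod 256 = 116 → c3 74.
Outer input = (K'⊕opad) ∥ inner = 72 13 5c ∥ c3 74.
Outer hash (tag): even-index sum = 322 mod 256 = 66; odd-index sum = 214 mod 256 = 214 → 42 d6.

42d6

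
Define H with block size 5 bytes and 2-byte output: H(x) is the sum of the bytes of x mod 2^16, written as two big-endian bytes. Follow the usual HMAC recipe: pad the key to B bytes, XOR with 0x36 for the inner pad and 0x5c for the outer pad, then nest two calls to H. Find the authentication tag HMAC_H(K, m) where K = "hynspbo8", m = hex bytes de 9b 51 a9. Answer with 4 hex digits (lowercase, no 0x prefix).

Key "hynspbo8" = 68 79 6e 73 70 62 6f 38 is 8 bytes > B = 5, so hash it first: H(key) = 03 3b, then zero-pad to 5 bytes: K' = 03 3b 00 00 00.
K' ⊕ ipad = 35 0d 36 36 36.  K' ⊕ opad = 5f 67 5c 5c 5c.
Inner input = (K'⊕ipad) ∥ m = 35 0d 36 36 36 ∥ de 9b 51 a9.
Inner hash: sum = 53+13+54+54+54+222+155+81+169 = 855 → 03 57.
Outer input = (K'⊕opad) ∥ inner = 5f 67 5c 5c 5c ∥ 03 57.
Outer hash (tag): sum = 95+103+92+92+92+3+87 = 564 → 02 34.

0234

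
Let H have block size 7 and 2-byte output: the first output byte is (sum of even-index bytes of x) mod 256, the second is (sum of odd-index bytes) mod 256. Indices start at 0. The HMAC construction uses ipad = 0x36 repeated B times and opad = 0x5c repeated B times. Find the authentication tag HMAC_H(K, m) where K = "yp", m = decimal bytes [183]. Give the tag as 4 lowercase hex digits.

Key "yp" = 79 70 is 2 bytes ≤ B = 7; zero-pad to 7 bytes: K' = 79 70 00 00 00 00 00.
K' ⊕ ipad = 4f 46 36 36 36 36 36.  K' ⊕ opad = 25 2c 5c 5c 5c 5c 5c.
Inner input = (K'⊕ipad) ∥ m = 4f 46 36 36 36 36 36 ∥ b7.
Inner hash: even-index sum = 241 mod 256 = 241; odd-index sum = 361 mod 256 = 105 → f1 69.
Outer input = (K'⊕opad) ∥ inner = 25 2c 5c 5c 5c 5c 5c ∥ f1 69.
Outer hash (tag): even-index sum = 418 mod 256 = 162; odd-index sum = 469 mod 256 = 213 → a2 d5.

a2d5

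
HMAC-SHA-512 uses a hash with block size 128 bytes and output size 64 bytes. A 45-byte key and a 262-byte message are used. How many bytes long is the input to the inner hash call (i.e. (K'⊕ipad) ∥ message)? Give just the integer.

Key is 45 ≤ 128 bytes, zero-padded: |K'| = 128.
Inner input = (K'⊕ipad) ∥ m → 128 + 262 = 390 bytes.

390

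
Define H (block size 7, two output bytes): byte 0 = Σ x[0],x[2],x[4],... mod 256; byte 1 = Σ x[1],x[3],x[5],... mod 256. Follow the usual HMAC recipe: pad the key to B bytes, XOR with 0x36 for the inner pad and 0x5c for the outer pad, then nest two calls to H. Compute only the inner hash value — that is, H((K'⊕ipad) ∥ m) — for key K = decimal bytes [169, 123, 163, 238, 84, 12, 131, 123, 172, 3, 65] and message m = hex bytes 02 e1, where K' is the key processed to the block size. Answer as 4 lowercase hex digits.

Key decimal bytes [169, 123, 163, 238, 84, 12, 131, 123, 172, 3, 65] = a9 7b a3 ee 54 0c 83 7b ac 03 41 is 11 bytes > B = 7, so hash it first: H(key) = 10 f3, then zero-pad to 7 bytes: K' = 10 f3 00 00 00 00 00.
K' ⊕ ipad = 26 c5 36 36 36 36 36.
Inner input = 26 c5 36 36 36 36 36 ∥ 02 e1.
Inner hash: even-index sum = 425 mod 256 = 169; odd-index sum = 307 mod 256 = 51 → a9 33.

a933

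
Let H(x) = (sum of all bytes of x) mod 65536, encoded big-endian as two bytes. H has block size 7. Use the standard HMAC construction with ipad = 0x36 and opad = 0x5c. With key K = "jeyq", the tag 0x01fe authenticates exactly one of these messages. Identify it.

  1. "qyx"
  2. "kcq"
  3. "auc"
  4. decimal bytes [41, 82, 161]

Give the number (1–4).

Key "jeyq" = 6a 65 79 71 is 4 bytes ≤ B = 7; zero-pad to 7 bytes: K' = 6a 65 79 71 00 00 00.
K' ⊕ ipad = 5c 53 4f 47 36 36 36; K' ⊕ opad = 36 39 25 2d 5c 5c 5c.
m1: inner = H(5c 53 4f 47 36 36 36 71 79 78) = 03 49; tag = H(36 39 25 2d 5c 5c 5c 03 49) = 0221
m2: inner = H(5c 53 4f 47 36 36 36 6b 63 71) = 03 26; tag = H(36 39 25 2d 5c 5c 5c 03 26) = 01fe ← matches
m3: inner = H(5c 53 4f 47 36 36 36 61 75 63) = 03 20; tag = H(36 39 25 2d 5c 5c 5c 03 20) = 01f8
m4: inner = H(5c 53 4f 47 36 36 36 29 52 a1) = 03 03; tag = H(36 39 25 2d 5c 5c 5c 03 03) = 01db

2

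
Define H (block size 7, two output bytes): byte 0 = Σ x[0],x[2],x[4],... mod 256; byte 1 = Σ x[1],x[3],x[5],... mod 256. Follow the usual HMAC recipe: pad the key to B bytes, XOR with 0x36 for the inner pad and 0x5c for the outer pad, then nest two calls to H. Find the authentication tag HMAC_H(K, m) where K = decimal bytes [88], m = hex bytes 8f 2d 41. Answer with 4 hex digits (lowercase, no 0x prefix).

8a51

Key decimal bytes [88] = 58 is 1 byte ≤ B = 7; zero-pad to 7 bytes: K' = 58 00 00 00 00 00 00.
K' ⊕ ipad = 6e 36 36 36 36 36 36.  K' ⊕ opad = 04 5c 5c 5c 5c 5c 5c.
Inner input = (K'⊕ipad) ∥ m = 6e 36 36 36 36 36 36 ∥ 8f 2d 41.
Inner hash: even-index sum = 317 mod 256 = 61; odd-index sum = 370 mod 256 = 114 → 3d 72.
Outer input = (K'⊕opad) ∥ inner = 04 5c 5c 5c 5c 5c 5c ∥ 3d 72.
Outer hash (tag): even-index sum = 394 mod 256 = 138; odd-index sum = 337 mod 256 = 81 → 8a 51.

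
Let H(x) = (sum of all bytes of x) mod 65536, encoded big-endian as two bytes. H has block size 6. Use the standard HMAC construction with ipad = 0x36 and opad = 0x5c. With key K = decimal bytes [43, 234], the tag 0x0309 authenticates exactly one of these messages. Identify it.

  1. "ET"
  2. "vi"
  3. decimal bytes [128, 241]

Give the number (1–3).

Key decimal bytes [43, 234] = 2b ea is 2 bytes ≤ B = 6; zero-pad to 6 bytes: K' = 2b ea 00 00 00 00.
K' ⊕ ipad = 1d dc 36 36 36 36; K' ⊕ opad = 77 b6 5c 5c 5c 5c.
m1: inner = H(1d dc 36 36 36 36 45 54) = 02 6a; tag = H(77 b6 5c 5c 5c 5c 02 6a) = 0309 ← matches
m2: inner = H(1d dc 36 36 36 36 76 69) = 02 b0; tag = H(77 b6 5c 5c 5c 5c 02 b0) = 034f
m3: inner = H(1d dc 36 36 36 36 80 f1) = 03 42; tag = H(77 b6 5c 5c 5c 5c 03 42) = 02e2

1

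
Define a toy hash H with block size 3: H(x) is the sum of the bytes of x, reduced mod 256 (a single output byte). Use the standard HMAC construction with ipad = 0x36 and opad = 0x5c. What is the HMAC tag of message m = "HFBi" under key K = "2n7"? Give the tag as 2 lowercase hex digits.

a1

Key "2n7" = 32 6e 37 is exactly B = 3 bytes: K' = 32 6e 37.
K' ⊕ ipad = 04 58 01.  K' ⊕ opad = 6e 32 6b.
Inner input = (K'⊕ipad) ∥ m = 04 58 01 ∥ 48 46 42 69.
Inner hash: sum = 4+88+1+72+70+66+105 = 406; mod 256 = 150 → 96.
Outer input = (K'⊕opad) ∥ inner = 6e 32 6b ∥ 96.
Outer hash (tag): sum = 110+50+107+150 = 417; mod 256 = 161 → a1.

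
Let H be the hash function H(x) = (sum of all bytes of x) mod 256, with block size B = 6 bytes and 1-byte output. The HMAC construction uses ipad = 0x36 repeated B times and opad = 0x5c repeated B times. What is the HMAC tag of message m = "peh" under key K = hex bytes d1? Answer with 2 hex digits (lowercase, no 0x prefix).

Key hex bytes d1 is 1 byte ≤ B = 6; zero-pad to 6 bytes: K' = d1 00 00 00 00 00.
K' ⊕ ipad = e7 36 36 36 36 36.  K' ⊕ opad = 8d 5c 5c 5c 5c 5c.
Inner input = (K'⊕ipad) ∥ m = e7 36 36 36 36 36 ∥ 70 65 68.
Inner hash: sum = 231+54+54+54+54+54+112+101+104 = 818; mod 256 = 50 → 32.
Outer input = (K'⊕opad) ∥ inner = 8d 5c 5c 5c 5c 5c ∥ 32.
Outer hash (tag): sum = 141+92+92+92+92+92+50 = 651; mod 256 = 139 → 8b.

8b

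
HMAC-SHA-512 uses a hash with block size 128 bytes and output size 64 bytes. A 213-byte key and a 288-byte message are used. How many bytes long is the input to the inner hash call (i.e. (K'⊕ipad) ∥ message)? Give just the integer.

416

Key is 213 > 128 bytes, so it is hashed to 64 bytes then zero-padded to 128: |K'| = 128.
Inner input = (K'⊕ipad) ∥ m → 128 + 288 = 416 bytes.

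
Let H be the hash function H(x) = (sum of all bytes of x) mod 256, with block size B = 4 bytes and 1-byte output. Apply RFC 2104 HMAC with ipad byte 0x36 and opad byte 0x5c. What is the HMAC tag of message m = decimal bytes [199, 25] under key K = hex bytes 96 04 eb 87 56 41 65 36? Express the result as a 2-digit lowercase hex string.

Key hex bytes 96 04 eb 87 56 41 65 36 is 8 bytes > B = 4, so hash it first: H(key) = 3e, then zero-pad to 4 bytes: K' = 3e 00 00 00.
K' ⊕ ipad = 08 36 36 36.  K' ⊕ opad = 62 5c 5c 5c.
Inner input = (K'⊕ipad) ∥ m = 08 36 36 36 ∥ c7 19.
Inner hash: sum = 8+54+54+54+199+25 = 394; mod 256 = 138 → 8a.
Outer input = (K'⊕opad) ∥ inner = 62 5c 5c 5c ∥ 8a.
Outer hash (tag): sum = 98+92+92+92+138 = 512; mod 256 = 0 → 00.

00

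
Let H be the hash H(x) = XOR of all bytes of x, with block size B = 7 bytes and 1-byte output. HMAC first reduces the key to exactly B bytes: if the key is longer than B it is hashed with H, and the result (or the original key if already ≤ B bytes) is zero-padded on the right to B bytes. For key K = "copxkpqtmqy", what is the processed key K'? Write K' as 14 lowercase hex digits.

|K| = 11 > B = 7, so first hash the key.
H(K): XOR 63⊕6f⊕70⊕78⊕6b⊕70⊕71⊕74⊕6d⊕71⊕79 = 7f.
Zero-pad H(K) = 7f to 7 bytes: K' = 7f 00 00 00 00 00 00.

7f000000000000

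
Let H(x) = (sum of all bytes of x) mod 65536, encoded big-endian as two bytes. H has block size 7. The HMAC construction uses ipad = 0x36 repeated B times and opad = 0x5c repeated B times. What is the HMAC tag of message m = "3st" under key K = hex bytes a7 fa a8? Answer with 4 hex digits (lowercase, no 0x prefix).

04f5

Key hex bytes a7 fa a8 is 3 bytes ≤ B = 7; zero-pad to 7 bytes: K' = a7 fa a8 00 00 00 00.
K' ⊕ ipad = 91 cc 9e 36 36 36 36.  K' ⊕ opad = fb a6 f4 5c 5c 5c 5c.
Inner input = (K'⊕ipad) ∥ m = 91 cc 9e 36 36 36 36 ∥ 33 73 74.
Inner hash: sum = 145+204+158+54+54+54+54+51+115+116 = 1005 → 03 ed.
Outer input = (K'⊕opad) ∥ inner = fb a6 f4 5c 5c 5c 5c ∥ 03 ed.
Outer hash (tag): sum = 251+166+244+92+92+92+92+3+237 = 1269 → 04 f5.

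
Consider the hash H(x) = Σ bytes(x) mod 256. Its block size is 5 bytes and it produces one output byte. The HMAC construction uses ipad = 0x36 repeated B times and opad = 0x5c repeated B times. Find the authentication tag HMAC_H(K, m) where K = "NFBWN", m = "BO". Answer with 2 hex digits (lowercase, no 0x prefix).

Key "NFBWN" = 4e 46 42 57 4e is exactly B = 5 bytes: K' = 4e 46 42 57 4e.
K' ⊕ ipad = 78 70 74 61 78.  K' ⊕ opad = 12 1a 1e 0b 12.
Inner input = (K'⊕ipad) ∥ m = 78 70 74 61 78 ∥ 42 4f.
Inner hash: sum = 120+112+116+97+120+66+79 = 710; mod 256 = 198 → c6.
Outer input = (K'⊕opad) ∥ inner = 12 1a 1e 0b 12 ∥ c6.
Outer hash (tag): sum = 18+26+30+11+18+198 = 301; mod 256 = 45 → 2d.

2d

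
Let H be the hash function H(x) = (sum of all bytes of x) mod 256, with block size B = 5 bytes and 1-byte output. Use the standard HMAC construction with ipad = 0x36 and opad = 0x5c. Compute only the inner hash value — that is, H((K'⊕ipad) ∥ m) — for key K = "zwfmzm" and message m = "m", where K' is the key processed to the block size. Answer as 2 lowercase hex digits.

Key "zwfmzm" = 7a 77 66 6d 7a 6d is 6 bytes > B = 5, so hash it first: H(key) = ab, then zero-pad to 5 bytes: K' = ab 00 00 00 00.
K' ⊕ ipad = 9d 36 36 36 36.
Inner input = 9d 36 36 36 36 ∥ 6d.
Inner hash: sum = 157+54+54+54+54+109 = 482; mod 256 = 226 → e2.

e2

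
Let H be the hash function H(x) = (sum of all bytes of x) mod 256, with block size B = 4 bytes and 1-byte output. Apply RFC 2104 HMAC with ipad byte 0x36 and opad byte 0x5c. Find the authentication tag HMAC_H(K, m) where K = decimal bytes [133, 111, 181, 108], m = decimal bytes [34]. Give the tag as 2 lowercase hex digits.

Key decimal bytes [133, 111, 181, 108] = 85 6f b5 6c is exactly B = 4 bytes: K' = 85 6f b5 6c.
K' ⊕ ipad = b3 59 83 5a.  K' ⊕ opad = d9 33 e9 30.
Inner input = (K'⊕ipad) ∥ m = b3 59 83 5a ∥ 22.
Inner hash: sum = 179+89+131+90+34 = 523; mod 256 = 11 → 0b.
Outer input = (K'⊕opad) ∥ inner = d9 33 e9 30 ∥ 0b.
Outer hash (tag): sum = 217+51+233+48+11 = 560; mod 256 = 48 → 30.

30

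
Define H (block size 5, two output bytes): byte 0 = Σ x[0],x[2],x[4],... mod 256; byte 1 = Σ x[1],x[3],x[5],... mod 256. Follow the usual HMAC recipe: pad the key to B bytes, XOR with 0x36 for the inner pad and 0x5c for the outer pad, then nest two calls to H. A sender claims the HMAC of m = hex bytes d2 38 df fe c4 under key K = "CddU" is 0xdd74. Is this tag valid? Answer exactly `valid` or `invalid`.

Key "CddU" = 43 64 64 55 is 4 bytes ≤ B = 5; zero-pad to 5 bytes: K' = 43 64 64 55 00.
K' ⊕ ipad = 75 52 52 63 36; K' ⊕ opad = 1f 38 38 09 5c.
Inner hash: even-index sum = 563 mod 256 = 51; odd-index sum = 810 mod 256 = 42 → 33 2a.
Outer hash (recomputed tag): even-index sum = 221 mod 256 = 221; odd-index sum = 116 mod 256 = 116 → dd 74.
Recomputed tag = dd74; claimed = dd74 → match.

valid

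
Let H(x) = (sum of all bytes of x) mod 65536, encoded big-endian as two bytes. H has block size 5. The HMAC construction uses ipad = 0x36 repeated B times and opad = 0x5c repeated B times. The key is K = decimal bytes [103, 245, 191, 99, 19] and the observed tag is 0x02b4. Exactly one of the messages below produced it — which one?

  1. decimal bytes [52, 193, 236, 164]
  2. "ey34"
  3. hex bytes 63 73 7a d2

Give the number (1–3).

2

Key decimal bytes [103, 245, 191, 99, 19] = 67 f5 bf 63 13 is exactly B = 5 bytes: K' = 67 f5 bf 63 13.
K' ⊕ ipad = 51 c3 89 55 25; K' ⊕ opad = 3b a9 e3 3f 4f.
m1: inner = H(51 c3 89 55 25 34 c1 ec a4) = 04 9c; tag = H(3b a9 e3 3f 4f 04 9c) = 02f5
m2: inner = H(51 c3 89 55 25 65 79 33 34) = 03 5c; tag = H(3b a9 e3 3f 4f 03 5c) = 02b4 ← matches
m3: inner = H(51 c3 89 55 25 63 73 7a d2) = 04 39; tag = H(3b a9 e3 3f 4f 04 39) = 0292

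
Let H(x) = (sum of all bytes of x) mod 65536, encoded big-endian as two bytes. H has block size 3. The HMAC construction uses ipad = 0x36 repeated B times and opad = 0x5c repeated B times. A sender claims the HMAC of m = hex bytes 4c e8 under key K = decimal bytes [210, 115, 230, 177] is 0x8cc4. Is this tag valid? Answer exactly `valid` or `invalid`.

Key decimal bytes [210, 115, 230, 177] = d2 73 e6 b1 is 4 bytes > B = 3, so hash it first: H(key) = 02 dc, then zero-pad to 3 bytes: K' = 02 dc 00.
K' ⊕ ipad = 34 ea 36; K' ⊕ opad = 5e 80 5c.
Inner hash: sum = 52+234+54+76+232 = 648 → 02 88.
Outer hash (recomputed tag): sum = 94+128+92+2+136 = 452 → 01 c4.
Recomputed tag = 01c4; claimed = 8cc4 → mismatch.

invalid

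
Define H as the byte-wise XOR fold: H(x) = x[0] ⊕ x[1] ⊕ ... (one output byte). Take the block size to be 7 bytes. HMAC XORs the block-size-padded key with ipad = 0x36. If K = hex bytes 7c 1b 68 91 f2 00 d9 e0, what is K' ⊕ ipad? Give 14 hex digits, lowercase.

63363636363636

Key hex bytes 7c 1b 68 91 f2 00 d9 e0 is 8 bytes > B = 7, so hash it first: H(key) = 55, then zero-pad to 7 bytes: K' = 55 00 00 00 00 00 00.
XOR each byte with 0x36: 55⊕36=63, 00⊕36=36, 00⊕36=36, 00⊕36=36, 00⊕36=36, 00⊕36=36, 00⊕36=36.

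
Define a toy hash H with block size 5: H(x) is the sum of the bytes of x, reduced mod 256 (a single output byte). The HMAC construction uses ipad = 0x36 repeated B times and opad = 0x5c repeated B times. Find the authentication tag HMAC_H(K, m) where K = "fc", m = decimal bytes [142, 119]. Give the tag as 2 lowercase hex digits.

Key "fc" = 66 63 is 2 bytes ≤ B = 5; zero-pad to 5 bytes: K' = 66 63 00 00 00.
K' ⊕ ipad = 50 55 36 36 36.  K' ⊕ opad = 3a 3f 5c 5c 5c.
Inner input = (K'⊕ipad) ∥ m = 50 55 36 36 36 ∥ 8e 77.
Inner hash: sum = 80+85+54+54+54+142+119 = 588; mod 256 = 76 → 4c.
Outer input = (K'⊕opad) ∥ inner = 3a 3f 5c 5c 5c ∥ 4c.
Outer hash (tag): sum = 58+63+92+92+92+76 = 473; mod 256 = 217 → d9.

d9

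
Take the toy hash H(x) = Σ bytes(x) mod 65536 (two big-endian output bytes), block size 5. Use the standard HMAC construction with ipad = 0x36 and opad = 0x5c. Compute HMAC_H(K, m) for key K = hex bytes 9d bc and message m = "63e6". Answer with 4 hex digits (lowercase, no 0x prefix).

0392

Key hex bytes 9d bc is 2 bytes ≤ B = 5; zero-pad to 5 bytes: K' = 9d bc 00 00 00.
K' ⊕ ipad = ab 8a 36 36 36.  K' ⊕ opad = c1 e0 5c 5c 5c.
Inner input = (K'⊕ipad) ∥ m = ab 8a 36 36 36 ∥ 36 33 65 36.
Inner hash: sum = 171+138+54+54+54+54+51+101+54 = 731 → 02 db.
Outer input = (K'⊕opad) ∥ inner = c1 e0 5c 5c 5c ∥ 02 db.
Outer hash (tag): sum = 193+224+92+92+92+2+219 = 914 → 03 92.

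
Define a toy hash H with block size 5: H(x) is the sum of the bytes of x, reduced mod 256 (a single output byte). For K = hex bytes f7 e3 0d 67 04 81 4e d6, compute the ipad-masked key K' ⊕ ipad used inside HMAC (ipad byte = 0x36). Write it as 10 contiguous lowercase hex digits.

Key hex bytes f7 e3 0d 67 04 81 4e d6 is 8 bytes > B = 5, so hash it first: H(key) = f7, then zero-pad to 5 bytes: K' = f7 00 00 00 00.
XOR each byte with 0x36: f7⊕36=c1, 00⊕36=36, 00⊕36=36, 00⊕36=36, 00⊕36=36.

c136363636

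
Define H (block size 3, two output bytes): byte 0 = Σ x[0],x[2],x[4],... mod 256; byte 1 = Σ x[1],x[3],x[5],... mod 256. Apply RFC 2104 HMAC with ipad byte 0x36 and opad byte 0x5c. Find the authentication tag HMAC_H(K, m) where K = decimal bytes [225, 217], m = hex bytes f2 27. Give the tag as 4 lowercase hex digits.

fab9

Key decimal bytes [225, 217] = e1 d9 is 2 bytes ≤ B = 3; zero-pad to 3 bytes: K' = e1 d9 00.
K' ⊕ ipad = d7 ef 36.  K' ⊕ opad = bd 85 5c.
Inner input = (K'⊕ipad) ∥ m = d7 ef 36 ∥ f2 27.
Inner hash: even-index sum = 308 mod 256 = 52; odd-index sum = 481 mod 256 = 225 → 34 e1.
Outer input = (K'⊕opad) ∥ inner = bd 85 5c ∥ 34 e1.
Outer hash (tag): even-index sum = 506 mod 256 = 250; odd-index sum = 185 mod 256 = 185 → fa b9.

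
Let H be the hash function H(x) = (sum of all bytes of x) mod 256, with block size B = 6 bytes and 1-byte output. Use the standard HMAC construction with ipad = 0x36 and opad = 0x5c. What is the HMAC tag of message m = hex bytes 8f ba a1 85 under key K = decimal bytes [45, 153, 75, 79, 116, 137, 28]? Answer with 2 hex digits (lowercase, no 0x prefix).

Key decimal bytes [45, 153, 75, 79, 116, 137, 28] = 2d 99 4b 4f 74 89 1c is 7 bytes > B = 6, so hash it first: H(key) = 79, then zero-pad to 6 bytes: K' = 79 00 00 00 00 00.
K' ⊕ ipad = 4f 36 36 36 36 36.  K' ⊕ opad = 25 5c 5c 5c 5c 5c.
Inner input = (K'⊕ipad) ∥ m = 4f 36 36 36 36 36 ∥ 8f ba a1 85.
Inner hash: sum = 79+54+54+54+54+54+143+186+161+133 = 972; mod 256 = 204 → cc.
Outer input = (K'⊕opad) ∥ inner = 25 5c 5c 5c 5c 5c ∥ cc.
Outer hash (tag): sum = 37+92+92+92+92+92+204 = 701; mod 256 = 189 → bd.

bd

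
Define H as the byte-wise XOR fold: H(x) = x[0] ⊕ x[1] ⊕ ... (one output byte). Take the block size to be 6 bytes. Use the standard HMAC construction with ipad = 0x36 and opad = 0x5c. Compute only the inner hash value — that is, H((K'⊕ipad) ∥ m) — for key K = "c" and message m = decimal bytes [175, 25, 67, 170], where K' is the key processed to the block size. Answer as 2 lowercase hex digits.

3c

Key "c" = 63 is 1 byte ≤ B = 6; zero-pad to 6 bytes: K' = 63 00 00 00 00 00.
K' ⊕ ipad = 55 36 36 36 36 36.
Inner input = 55 36 36 36 36 36 ∥ af 19 43 aa.
Inner hash: XOR 55⊕36⊕36⊕36⊕36⊕36⊕af⊕19⊕43⊕aa = 3c.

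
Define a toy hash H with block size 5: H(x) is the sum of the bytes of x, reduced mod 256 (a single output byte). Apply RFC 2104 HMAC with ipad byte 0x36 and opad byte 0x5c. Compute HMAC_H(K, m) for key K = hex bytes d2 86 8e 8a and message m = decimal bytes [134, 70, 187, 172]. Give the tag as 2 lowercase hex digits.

Key hex bytes d2 86 8e 8a is 4 bytes ≤ B = 5; zero-pad to 5 bytes: K' = d2 86 8e 8a 00.
K' ⊕ ipad = e4 b0 b8 bc 36.  K' ⊕ opad = 8e da d2 d6 5c.
Inner input = (K'⊕ipad) ∥ m = e4 b0 b8 bc 36 ∥ 86 46 bb ac.
Inner hash: sum = 228+176+184+188+54+134+70+187+172 = 1393; mod 256 = 113 → 71.
Outer input = (K'⊕opad) ∥ inner = 8e da d2 d6 5c ∥ 71.
Outer hash (tag): sum = 142+218+210+214+92+113 = 989; mod 256 = 221 → dd.

dd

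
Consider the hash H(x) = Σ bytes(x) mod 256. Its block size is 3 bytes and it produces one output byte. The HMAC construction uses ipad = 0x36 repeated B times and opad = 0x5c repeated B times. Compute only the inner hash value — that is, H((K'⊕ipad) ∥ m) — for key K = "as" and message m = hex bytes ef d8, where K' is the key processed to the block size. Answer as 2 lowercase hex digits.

Key "as" = 61 73 is 2 bytes ≤ B = 3; zero-pad to 3 bytes: K' = 61 73 00.
K' ⊕ ipad = 57 45 36.
Inner input = 57 45 36 ∥ ef d8.
Inner hash: sum = 87+69+54+239+216 = 665; mod 256 = 153 → 99.

99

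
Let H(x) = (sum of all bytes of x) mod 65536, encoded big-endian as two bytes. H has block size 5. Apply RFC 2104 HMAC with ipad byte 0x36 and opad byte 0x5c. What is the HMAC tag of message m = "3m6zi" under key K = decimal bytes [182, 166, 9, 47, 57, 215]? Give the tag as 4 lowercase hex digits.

Key decimal bytes [182, 166, 9, 47, 57, 215] = b6 a6 09 2f 39 d7 is 6 bytes > B = 5, so hash it first: H(key) = 02 a4, then zero-pad to 5 bytes: K' = 02 a4 00 00 00.
K' ⊕ ipad = 34 92 36 36 36.  K' ⊕ opad = 5e f8 5c 5c 5c.
Inner input = (K'⊕ipad) ∥ m = 34 92 36 36 36 ∥ 33 6d 36 7a 69.
Inner hash: sum = 52+146+54+54+54+51+109+54+122+105 = 801 → 03 21.
Outer input = (K'⊕opad) ∥ inner = 5e f8 5c 5c 5c ∥ 03 21.
Outer hash (tag): sum = 94+248+92+92+92+3+33 = 654 → 02 8e.

028e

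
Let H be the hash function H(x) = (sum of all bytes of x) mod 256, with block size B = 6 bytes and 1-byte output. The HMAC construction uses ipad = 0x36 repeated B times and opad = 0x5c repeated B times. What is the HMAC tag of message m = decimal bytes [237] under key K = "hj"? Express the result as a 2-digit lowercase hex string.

59

Key "hj" = 68 6a is 2 bytes ≤ B = 6; zero-pad to 6 bytes: K' = 68 6a 00 00 00 00.
K' ⊕ ipad = 5e 5c 36 36 36 36.  K' ⊕ opad = 34 36 5c 5c 5c 5c.
Inner input = (K'⊕ipad) ∥ m = 5e 5c 36 36 36 36 ∥ ed.
Inner hash: sum = 94+92+54+54+54+54+237 = 639; mod 256 = 127 → 7f.
Outer input = (K'⊕opad) ∥ inner = 34 36 5c 5c 5c 5c ∥ 7f.
Outer hash (tag): sum = 52+54+92+92+92+92+127 = 601; mod 256 = 89 → 59.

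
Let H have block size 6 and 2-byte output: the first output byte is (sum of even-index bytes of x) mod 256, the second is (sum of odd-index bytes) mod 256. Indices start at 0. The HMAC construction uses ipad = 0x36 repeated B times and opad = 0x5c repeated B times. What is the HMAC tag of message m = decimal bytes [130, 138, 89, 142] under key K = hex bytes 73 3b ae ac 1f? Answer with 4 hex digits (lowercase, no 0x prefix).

Key hex bytes 73 3b ae ac 1f is 5 bytes ≤ B = 6; zero-pad to 6 bytes: K' = 73 3b ae ac 1f 00.
K' ⊕ ipad = 45 0d 98 9a 29 36.  K' ⊕ opad = 2f 67 f2 f0 43 5c.
Inner input = (K'⊕ipad) ∥ m = 45 0d 98 9a 29 36 ∥ 82 8a 59 8e.
Inner hash: even-index sum = 481 mod 256 = 225; odd-index sum = 501 mod 256 = 245 → e1 f5.
Outer input = (K'⊕opad) ∥ inner = 2f 67 f2 f0 43 5c ∥ e1 f5.
Outer hash (tag): even-index sum = 581 mod 256 = 69; odd-index sum = 680 mod 256 = 168 → 45 a8.

45a8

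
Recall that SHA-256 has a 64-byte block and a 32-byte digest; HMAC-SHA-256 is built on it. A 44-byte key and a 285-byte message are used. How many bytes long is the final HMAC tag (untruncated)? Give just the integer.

The tag is one SHA-256 digest: 32 bytes.

32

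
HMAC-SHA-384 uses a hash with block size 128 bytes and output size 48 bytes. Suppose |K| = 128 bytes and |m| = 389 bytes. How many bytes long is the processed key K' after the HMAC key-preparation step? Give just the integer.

Key is 128 ≤ 128 bytes, zero-padded: |K'| = 128.

128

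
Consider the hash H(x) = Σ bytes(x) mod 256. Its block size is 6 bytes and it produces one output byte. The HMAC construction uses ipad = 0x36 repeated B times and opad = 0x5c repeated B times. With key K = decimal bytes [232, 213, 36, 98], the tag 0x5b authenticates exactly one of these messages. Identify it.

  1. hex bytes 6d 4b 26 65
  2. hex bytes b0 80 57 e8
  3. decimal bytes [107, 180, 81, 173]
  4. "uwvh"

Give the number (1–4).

3

Key decimal bytes [232, 213, 36, 98] = e8 d5 24 62 is 4 bytes ≤ B = 6; zero-pad to 6 bytes: K' = e8 d5 24 62 00 00.
K' ⊕ ipad = de e3 12 54 36 36; K' ⊕ opad = b4 89 78 3e 5c 5c.
m1: inner = H(de e3 12 54 36 36 6d 4b 26 65) = d6; tag = H(b4 89 78 3e 5c 5c d6) = 81
m2: inner = H(de e3 12 54 36 36 b0 80 57 e8) = 02; tag = H(b4 89 78 3e 5c 5c 02) = ad
m3: inner = H(de e3 12 54 36 36 6b b4 51 ad) = b0; tag = H(b4 89 78 3e 5c 5c b0) = 5b ← matches
m4: inner = H(de e3 12 54 36 36 75 77 76 68) = 5d; tag = H(b4 89 78 3e 5c 5c 5d) = 08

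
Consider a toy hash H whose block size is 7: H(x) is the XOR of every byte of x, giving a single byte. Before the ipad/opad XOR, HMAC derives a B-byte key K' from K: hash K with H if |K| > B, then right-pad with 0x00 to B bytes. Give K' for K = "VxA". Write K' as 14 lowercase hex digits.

Key "VxA" = 56 78 41 is 3 bytes ≤ B = 7; zero-pad to 7 bytes: K' = 56 78 41 00 00 00 00.

56784100000000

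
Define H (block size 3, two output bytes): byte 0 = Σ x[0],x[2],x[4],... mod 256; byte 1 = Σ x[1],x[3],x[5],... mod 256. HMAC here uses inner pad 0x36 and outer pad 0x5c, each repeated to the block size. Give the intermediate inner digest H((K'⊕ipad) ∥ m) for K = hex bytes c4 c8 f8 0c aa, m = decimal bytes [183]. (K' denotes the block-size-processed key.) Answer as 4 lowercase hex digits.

8699

Key hex bytes c4 c8 f8 0c aa is 5 bytes > B = 3, so hash it first: H(key) = 66 d4, then zero-pad to 3 bytes: K' = 66 d4 00.
K' ⊕ ipad = 50 e2 36.
Inner input = 50 e2 36 ∥ b7.
Inner hash: even-index sum = 134 mod 256 = 134; odd-index sum = 409 mod 256 = 153 → 86 99.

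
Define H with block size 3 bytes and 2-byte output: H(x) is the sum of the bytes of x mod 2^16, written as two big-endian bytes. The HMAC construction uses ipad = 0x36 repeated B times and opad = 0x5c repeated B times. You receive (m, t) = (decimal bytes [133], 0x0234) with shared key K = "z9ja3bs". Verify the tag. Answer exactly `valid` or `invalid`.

valid

Key "z9ja3bs" = 7a 39 6a 61 33 62 73 is 7 bytes > B = 3, so hash it first: H(key) = 02 86, then zero-pad to 3 bytes: K' = 02 86 00.
K' ⊕ ipad = 34 b0 36; K' ⊕ opad = 5e da 5c.
Inner hash: sum = 52+176+54+133 = 415 → 01 9f.
Outer hash (recomputed tag): sum = 94+218+92+1+159 = 564 → 02 34.
Recomputed tag = 0234; claimed = 0234 → match.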